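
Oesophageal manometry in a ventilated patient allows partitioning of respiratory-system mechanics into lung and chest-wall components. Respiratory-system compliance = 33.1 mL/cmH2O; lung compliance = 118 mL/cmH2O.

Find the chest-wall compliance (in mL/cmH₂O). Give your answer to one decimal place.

46.0

1/Ccw = 1/Crs − 1/CL.
1/Ccw = 1/33.1 − 1/118 = 0.02174.
Ccw = 45.998 mL/cmH2O.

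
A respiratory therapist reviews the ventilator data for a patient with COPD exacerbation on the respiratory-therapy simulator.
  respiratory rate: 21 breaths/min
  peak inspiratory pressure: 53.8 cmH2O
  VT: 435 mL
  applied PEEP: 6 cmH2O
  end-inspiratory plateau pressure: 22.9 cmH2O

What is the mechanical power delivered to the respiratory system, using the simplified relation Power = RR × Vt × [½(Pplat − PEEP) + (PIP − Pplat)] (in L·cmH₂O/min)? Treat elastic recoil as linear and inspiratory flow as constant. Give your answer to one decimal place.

359.5

Per-breath work = Vt × [½(Pplat−PEEP) + (PIP−Pplat)] = 0.435 × [0.5×16.9 + 30.9] = 0.435 × 39.35 = 17.117 L·cmH2O.
Power = 21 × 17.117 = 359.46 L·cmH2O/min.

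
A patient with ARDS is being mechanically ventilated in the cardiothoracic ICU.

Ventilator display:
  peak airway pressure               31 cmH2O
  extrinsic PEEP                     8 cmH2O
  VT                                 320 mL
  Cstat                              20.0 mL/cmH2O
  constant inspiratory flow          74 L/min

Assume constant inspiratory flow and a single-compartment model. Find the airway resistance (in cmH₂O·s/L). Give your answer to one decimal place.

Flow: 74 L/min ÷ 60 = 1.2333 L/s.
Equation of motion (constant flow): PIP = Vt/C + R·V̇ + PEEP.
R·V̇ = PIP − Vt/C − PEEP = 31 − 320/20.0 − 8 = 31 − 16.0 − 8 = 7.0 cmH2O.
R = 7.0 / 1.2333 = 5.676 cmH2O·s/L.

5.7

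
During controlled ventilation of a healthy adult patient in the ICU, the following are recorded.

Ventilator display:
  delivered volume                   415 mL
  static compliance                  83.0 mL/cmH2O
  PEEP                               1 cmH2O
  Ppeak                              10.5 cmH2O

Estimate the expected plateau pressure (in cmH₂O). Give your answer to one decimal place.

6.0

Pplat = PEEP + Vt / Cstat = 1 + 415 / 83.0 = 1 + 5.0 = 6.0 cmH2O.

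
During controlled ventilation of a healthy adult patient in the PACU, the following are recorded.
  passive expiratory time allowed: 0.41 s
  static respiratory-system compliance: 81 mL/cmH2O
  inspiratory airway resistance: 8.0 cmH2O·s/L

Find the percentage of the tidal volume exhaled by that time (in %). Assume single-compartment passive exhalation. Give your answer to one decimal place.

τ = R × C = 8.0 × 81 mL/cmH2O = 8.0 × 0.081 L/cmH2O = 0.648 s.
Passive exhalation: V(t)/V₀ = e^(−t/τ) = e^(−0.41/0.648) = 0.5311.
Fraction exhaled = 1 − 0.5311 = 0.4689 → 46.89%.

46.9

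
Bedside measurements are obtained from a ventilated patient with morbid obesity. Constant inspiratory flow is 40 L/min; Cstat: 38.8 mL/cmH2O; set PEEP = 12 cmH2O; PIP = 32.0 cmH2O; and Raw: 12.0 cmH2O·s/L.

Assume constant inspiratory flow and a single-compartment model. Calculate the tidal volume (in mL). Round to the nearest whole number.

Flow: 40 L/min ÷ 60 = 0.6667 L/s.
Equation of motion (constant flow): PIP = Vt/C + R·V̇ + PEEP.
Vt/C = PIP − R·V̇ − PEEP = 32.0 − 8.0 − 12 = 12.0 cmH2O.
Vt = C × 12.0 = 38.8 × 12.0 = 465.6 mL.

466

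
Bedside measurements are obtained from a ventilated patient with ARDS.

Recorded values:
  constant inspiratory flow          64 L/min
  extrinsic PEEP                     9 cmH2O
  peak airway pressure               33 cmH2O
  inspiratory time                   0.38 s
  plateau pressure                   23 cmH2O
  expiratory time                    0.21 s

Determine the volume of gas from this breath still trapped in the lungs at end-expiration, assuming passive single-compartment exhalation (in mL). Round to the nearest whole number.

Flow: 64 L/min ÷ 60 = 1.0667 L/s.
Vt = flow × Ti = 1.0667 L/s × 0.38 s × 1000 mL/L = 405.35 mL.
R = (PIP − Pplat)/V̇ = (33 − 23) / 1.0667 = 10.0/1.0667 = 9.375 cmH2O·s/L.
C = Vt/(Pplat − PEEP) = 405.35 / (23 − 9) = 405.35/14.0 = 28.954 mL/cmH2O.
τ = R × C = 9.375 × 0.02895 L/cmH2O = 0.2714 s.
Fraction remaining = e^(−Te/τ) = e^(−0.21/0.2714) = 0.4613.
Trapped volume = 405.35 × 0.4613 = 186.99 mL.

187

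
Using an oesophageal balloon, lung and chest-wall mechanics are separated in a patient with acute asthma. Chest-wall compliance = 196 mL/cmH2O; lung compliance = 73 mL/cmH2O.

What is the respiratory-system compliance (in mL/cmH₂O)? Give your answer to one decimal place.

53.2

Lung and chest wall are elastances in series: 1/Crs = 1/CL + 1/Ccw.
1/Crs = 1/73 + 1/196 = 0.0188.
Crs = 53.191 mL/cmH2O.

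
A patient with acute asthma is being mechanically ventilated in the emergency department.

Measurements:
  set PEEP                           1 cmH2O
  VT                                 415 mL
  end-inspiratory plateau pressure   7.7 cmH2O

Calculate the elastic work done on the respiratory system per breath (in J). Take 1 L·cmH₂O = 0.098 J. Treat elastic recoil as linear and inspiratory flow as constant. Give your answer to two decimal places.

0.14

Elastic work ≈ ½ × (Pplat − PEEP) × Vt = 0.5 × (7.7 − 1) × 0.415 L = 0.5 × 6.7 × 0.415 = 1.39 L·cmH2O.
× 0.098 J/(L·cmH2O) → 0.1362 J.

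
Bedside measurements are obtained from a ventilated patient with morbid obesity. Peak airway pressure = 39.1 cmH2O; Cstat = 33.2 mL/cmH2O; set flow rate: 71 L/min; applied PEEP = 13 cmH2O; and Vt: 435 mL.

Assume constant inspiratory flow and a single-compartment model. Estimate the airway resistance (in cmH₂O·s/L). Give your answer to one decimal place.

11.0

Flow: 71 L/min ÷ 60 = 1.1833 L/s.
Equation of motion (constant flow): PIP = Vt/C + R·V̇ + PEEP.
R·V̇ = PIP − Vt/C − PEEP = 39.1 − 435/33.2 − 13 = 39.1 − 13.102 − 13 = 12.998 cmH2O.
R = 12.998 / 1.1833 = 10.985 cmH2O·s/L.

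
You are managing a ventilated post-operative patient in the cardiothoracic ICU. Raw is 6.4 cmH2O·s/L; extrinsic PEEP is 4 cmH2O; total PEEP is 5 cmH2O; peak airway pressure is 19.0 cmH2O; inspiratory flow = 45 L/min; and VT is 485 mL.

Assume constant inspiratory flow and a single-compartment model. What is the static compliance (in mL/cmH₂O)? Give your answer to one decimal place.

Flow: 45 L/min ÷ 60 = 0.75 L/s.
Total PEEP = 5 cmH2O (set 4 + intrinsic 1); this is the baseline alveolar pressure.
Equation of motion (constant flow): PIP = Vt/C + R·V̇ + PEEP.
Vt/C = PIP − R·V̇ − PEEP = 19.0 − 6.4×0.75 − 5 = 19.0 − 4.8 − 5 = 9.2 cmH2O.
C = Vt / 9.2 = 485 / 9.2 = 52.717 mL/cmH2O.

52.7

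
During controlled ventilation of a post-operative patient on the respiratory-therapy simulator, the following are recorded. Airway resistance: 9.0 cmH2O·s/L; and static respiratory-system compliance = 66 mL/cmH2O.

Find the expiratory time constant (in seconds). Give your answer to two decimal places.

τ = R × C = 9.0 × 66 mL/cmH2O = 9.0 × 0.066 L/cmH2O = 0.594 s.

0.59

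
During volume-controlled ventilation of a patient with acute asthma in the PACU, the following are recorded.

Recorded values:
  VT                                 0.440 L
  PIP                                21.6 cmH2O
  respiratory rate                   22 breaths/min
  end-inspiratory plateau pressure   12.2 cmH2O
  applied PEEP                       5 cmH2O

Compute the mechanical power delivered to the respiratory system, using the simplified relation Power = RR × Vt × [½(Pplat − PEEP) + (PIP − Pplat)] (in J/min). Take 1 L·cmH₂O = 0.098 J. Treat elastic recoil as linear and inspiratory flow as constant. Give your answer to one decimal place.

12.3

Per-breath work = Vt × [½(Pplat−PEEP) + (PIP−Pplat)] = 0.440 × [0.5×7.2 + 9.4] = 0.440 × 13.0 = 5.72 L·cmH2O.
Power = 22 × 5.72 = 125.84 L·cmH2O/min.
× 0.098 J/(L·cmH2O) → 12.332 J/min.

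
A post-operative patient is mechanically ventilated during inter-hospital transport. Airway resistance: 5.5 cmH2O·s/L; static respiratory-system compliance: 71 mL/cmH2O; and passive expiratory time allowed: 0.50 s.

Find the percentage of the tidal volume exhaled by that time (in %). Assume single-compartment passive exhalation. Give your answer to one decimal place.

72.2

τ = R × C = 5.5 × 71 mL/cmH2O = 5.5 × 0.071 L/cmH2O = 0.3905 s.
Passive exhalation: V(t)/V₀ = e^(−t/τ) = e^(−0.50/0.3905) = 0.2779.
Fraction exhaled = 1 − 0.2779 = 0.7221 → 72.21%.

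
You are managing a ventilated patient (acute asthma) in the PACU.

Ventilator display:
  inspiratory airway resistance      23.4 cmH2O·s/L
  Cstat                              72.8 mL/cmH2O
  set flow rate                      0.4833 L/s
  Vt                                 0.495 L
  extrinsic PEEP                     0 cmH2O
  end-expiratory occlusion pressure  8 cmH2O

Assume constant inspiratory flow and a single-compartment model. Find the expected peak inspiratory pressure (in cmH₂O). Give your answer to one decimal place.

26.1

Total PEEP = 8 cmH2O (set 0 + intrinsic 8); this is the baseline alveolar pressure.
Equation of motion (constant flow): PIP = Vt/C + R·V̇ + PEEP.
PIP = 495/72.8 + 23.4×0.4833 + 8 = 6.799 + 11.309 + 8 = 26.108 cmH2O.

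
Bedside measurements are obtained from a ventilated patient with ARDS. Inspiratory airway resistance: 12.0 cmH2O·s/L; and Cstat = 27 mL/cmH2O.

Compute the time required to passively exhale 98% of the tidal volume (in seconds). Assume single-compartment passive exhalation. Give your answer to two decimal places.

τ = R × C = 12.0 × 27 mL/cmH2O = 12.0 × 0.027 L/cmH2O = 0.324 s.
Exhaled fraction f = 1 − e^(−t/τ) → t = −τ·ln(1 − f) = −0.324·ln(0.02) = 1.267 s.

1.27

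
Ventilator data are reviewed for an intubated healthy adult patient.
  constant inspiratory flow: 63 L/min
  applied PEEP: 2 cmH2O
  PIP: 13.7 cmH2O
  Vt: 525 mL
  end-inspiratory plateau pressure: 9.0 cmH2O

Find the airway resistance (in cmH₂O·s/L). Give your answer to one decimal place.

4.5

Flow: 63 L/min ÷ 60 = 1.05 L/s.
Raw = (PIP − Pplat) / flow = (13.7 − 9.0) / 1.05 = 4.7 / 1.05 = 4.476 cmH2O·s/L.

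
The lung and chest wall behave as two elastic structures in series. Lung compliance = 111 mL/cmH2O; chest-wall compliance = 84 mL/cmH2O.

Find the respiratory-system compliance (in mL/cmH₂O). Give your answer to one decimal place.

Lung and chest wall are elastances in series: 1/Crs = 1/CL + 1/Ccw.
1/Crs = 1/111 + 1/84 = 0.02091.
Crs = 47.824 mL/cmH2O.

47.8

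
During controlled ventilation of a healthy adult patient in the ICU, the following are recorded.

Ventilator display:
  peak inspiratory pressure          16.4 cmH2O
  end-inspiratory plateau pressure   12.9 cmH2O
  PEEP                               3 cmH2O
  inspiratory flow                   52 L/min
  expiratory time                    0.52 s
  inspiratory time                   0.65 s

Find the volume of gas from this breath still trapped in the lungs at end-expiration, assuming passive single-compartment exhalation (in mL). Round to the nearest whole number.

59

Flow: 52 L/min ÷ 60 = 0.8667 L/s.
Vt = flow × Ti = 0.8667 L/s × 0.65 s × 1000 mL/L = 563.36 mL.
R = (PIP − Pplat)/V̇ = (16.4 − 12.9) / 0.8667 = 3.5/0.8667 = 4.038 cmH2O·s/L.
C = Vt/(Pplat − PEEP) = 563.36 / (12.9 − 3) = 563.36/9.9 = 56.905 mL/cmH2O.
τ = R × C = 4.038 × 0.05691 L/cmH2O = 0.2298 s.
Fraction remaining = e^(−Te/τ) = e^(−0.52/0.2298) = 0.1041.
Trapped volume = 563.36 × 0.1041 = 58.646 mL.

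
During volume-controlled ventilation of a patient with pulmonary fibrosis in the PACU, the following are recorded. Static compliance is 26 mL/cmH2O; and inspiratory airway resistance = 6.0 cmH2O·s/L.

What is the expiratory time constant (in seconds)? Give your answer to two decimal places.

0.16

τ = R × C = 6.0 × 26 mL/cmH2O = 6.0 × 0.026 L/cmH2O = 0.156 s.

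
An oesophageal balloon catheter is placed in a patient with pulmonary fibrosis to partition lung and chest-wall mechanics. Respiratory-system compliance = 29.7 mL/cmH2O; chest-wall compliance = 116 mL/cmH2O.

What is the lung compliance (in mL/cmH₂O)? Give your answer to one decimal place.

39.9

1/CL = 1/Crs − 1/Ccw.
1/CL = 1/29.7 − 1/116 = 0.02505.
CL = 39.92 mL/cmH2O.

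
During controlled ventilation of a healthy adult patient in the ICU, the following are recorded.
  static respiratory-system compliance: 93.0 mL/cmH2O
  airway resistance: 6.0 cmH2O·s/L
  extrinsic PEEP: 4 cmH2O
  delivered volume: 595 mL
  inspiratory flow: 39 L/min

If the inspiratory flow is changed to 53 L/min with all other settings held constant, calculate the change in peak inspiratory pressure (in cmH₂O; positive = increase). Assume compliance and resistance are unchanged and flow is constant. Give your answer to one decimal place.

Flow: 39 L/min ÷ 60 = 0.65 L/s.
New flow: 53 L/min ÷ 60 = 0.8833 L/s.
PIP = Vt/C + R·V̇ + PEEP (constant-flow equation of motion).
Only the resistive term changes: ΔPIP = R × ΔV̇ = 6.0 × (0.8833 − 0.65) = 6.0 × 0.2333 = 1.4 cmH2O.

1.4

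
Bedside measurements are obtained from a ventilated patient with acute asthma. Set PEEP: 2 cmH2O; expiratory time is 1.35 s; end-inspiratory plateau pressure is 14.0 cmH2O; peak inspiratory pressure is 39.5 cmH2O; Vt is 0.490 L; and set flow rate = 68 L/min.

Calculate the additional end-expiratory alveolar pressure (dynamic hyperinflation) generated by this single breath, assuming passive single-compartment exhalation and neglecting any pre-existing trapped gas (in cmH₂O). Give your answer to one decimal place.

2.8

Flow: 68 L/min ÷ 60 = 1.1333 L/s.
R = (PIP − Pplat)/V̇ = (39.5 − 14.0) / 1.1333 = 25.5/1.1333 = 22.501 cmH2O·s/L.
C = Vt/(Pplat − PEEP) = 490.0 / (14.0 − 2) = 490.0/12.0 = 40.833 mL/cmH2O.
τ = R × C = 22.501 × 0.04083 L/cmH2O = 0.9187 s.
Fraction remaining = e^(−Te/τ) = e^(−1.35/0.9187) = 0.23; trapped volume = 490.0 × 0.23 = 112.7 mL.
Additional alveolar pressure from trapping ≈ V_trapped / C = 112.7 / 40.833 = 2.76 cmH2O.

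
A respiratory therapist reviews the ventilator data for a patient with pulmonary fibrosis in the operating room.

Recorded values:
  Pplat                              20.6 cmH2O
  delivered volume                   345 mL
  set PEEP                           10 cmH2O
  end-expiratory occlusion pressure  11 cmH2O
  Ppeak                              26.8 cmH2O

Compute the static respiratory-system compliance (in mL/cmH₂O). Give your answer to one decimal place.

35.9

End-expiratory occlusion gives total PEEP = 11 cmH2O (intrinsic PEEP = 11 − 10 = 1). Use total PEEP for the elastic gradient.
Cstat = Vt / (Pplat − PEEPtotal) = 345 / (20.6 − 11) = 345 / 9.6 = 35.938 mL/cmH2O.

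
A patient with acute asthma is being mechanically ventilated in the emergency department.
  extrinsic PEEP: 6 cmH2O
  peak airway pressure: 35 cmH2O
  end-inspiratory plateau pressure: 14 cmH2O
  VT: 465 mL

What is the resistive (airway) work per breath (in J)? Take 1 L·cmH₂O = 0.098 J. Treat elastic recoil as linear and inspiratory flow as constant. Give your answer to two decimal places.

0.96

With constant inspiratory flow the resistive pressure is constant at PIP − Pplat = 35 − 14 = 21.0 cmH2O, so resistive work = 21.0 × 0.465 = 9.765 L·cmH2O.
× 0.098 J/(L·cmH2O) → 0.957 J.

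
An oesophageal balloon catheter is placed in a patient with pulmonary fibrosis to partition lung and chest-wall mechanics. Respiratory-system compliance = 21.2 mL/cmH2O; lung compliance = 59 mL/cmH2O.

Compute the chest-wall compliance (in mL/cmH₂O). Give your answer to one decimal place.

33.1

1/Ccw = 1/Crs − 1/CL.
1/Ccw = 1/21.2 − 1/59 = 0.03022.
Ccw = 33.091 mL/cmH2O.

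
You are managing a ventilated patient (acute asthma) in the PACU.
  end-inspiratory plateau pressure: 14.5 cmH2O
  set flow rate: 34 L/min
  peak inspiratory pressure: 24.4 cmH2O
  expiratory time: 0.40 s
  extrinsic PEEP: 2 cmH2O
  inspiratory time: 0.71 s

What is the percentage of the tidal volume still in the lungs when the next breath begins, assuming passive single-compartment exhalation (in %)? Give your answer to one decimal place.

Flow: 34 L/min ÷ 60 = 0.5667 L/s.
Vt = flow × Ti = 0.5667 L/s × 0.71 s × 1000 mL/L = 402.36 mL.
R = (PIP − Pplat)/V̇ = (24.4 − 14.5) / 0.5667 = 9.9/0.5667 = 17.47 cmH2O·s/L.
C = Vt/(Pplat − PEEP) = 402.36 / (14.5 − 2) = 402.36/12.5 = 32.189 mL/cmH2O.
τ = R × C = 17.47 × 0.03219 L/cmH2O = 0.5624 s.
Fraction remaining at end-expiration = e^(−Te/τ) = e^(−0.40/0.5624) = 0.491 → 49.1%.

49.1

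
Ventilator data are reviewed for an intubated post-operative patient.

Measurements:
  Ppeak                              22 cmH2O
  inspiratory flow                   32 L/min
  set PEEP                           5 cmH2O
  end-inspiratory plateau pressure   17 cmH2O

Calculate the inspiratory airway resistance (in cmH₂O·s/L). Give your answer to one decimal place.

9.4

Flow: 32 L/min ÷ 60 = 0.5333 L/s.
Raw = (PIP − Pplat) / flow = (22 − 17) / 0.5333 = 5.0 / 0.5333 = 9.376 cmH2O·s/L.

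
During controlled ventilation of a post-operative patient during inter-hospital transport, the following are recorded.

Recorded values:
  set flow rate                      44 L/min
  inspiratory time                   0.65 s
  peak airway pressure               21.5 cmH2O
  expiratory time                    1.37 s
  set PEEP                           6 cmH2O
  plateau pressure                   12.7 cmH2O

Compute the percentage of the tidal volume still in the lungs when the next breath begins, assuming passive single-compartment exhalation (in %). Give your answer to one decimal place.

Flow: 44 L/min ÷ 60 = 0.7333 L/s.
Vt = flow × Ti = 0.7333 L/s × 0.65 s × 1000 mL/L = 476.65 mL.
R = (PIP − Pplat)/V̇ = (21.5 − 12.7) / 0.7333 = 8.8/0.7333 = 12.001 cmH2O·s/L.
C = Vt/(Pplat − PEEP) = 476.65 / (12.7 − 6) = 476.65/6.7 = 71.142 mL/cmH2O.
τ = R × C = 12.001 × 0.07114 L/cmH2O = 0.8538 s.
Fraction remaining at end-expiration = e^(−Te/τ) = e^(−1.37/0.8538) = 0.201 → 20.1%.

20.1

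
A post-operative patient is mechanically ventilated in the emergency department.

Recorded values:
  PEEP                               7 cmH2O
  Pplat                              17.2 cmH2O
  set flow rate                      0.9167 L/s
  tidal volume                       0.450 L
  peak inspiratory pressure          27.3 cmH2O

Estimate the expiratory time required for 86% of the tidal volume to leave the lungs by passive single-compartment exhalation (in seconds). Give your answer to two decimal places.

0.96

R = (PIP − Pplat)/V̇ = (27.3 − 17.2) / 0.9167 = 10.1/0.9167 = 11.018 cmH2O·s/L.
C = Vt/(Pplat − PEEP) = 450.0 / (17.2 − 7) = 450.0/10.2 = 44.118 mL/cmH2O.
τ = R × C = 11.018 × 0.04412 L/cmH2O = 0.4861 s.
t = −τ·ln(1 − 0.86) = −0.4861·ln(0.14) = 0.9557 s.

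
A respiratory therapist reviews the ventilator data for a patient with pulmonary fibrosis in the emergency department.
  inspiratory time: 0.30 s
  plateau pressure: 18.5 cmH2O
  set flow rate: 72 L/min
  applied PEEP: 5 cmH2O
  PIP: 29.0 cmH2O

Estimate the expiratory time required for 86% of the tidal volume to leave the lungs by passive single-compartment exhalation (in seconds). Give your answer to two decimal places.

Flow: 72 L/min ÷ 60 = 1.2 L/s.
Vt = flow × Ti = 1.2 L/s × 0.30 s × 1000 mL/L = 360.0 mL.
R = (PIP − Pplat)/V̇ = (29.0 − 18.5) / 1.2 = 10.5/1.2 = 8.75 cmH2O·s/L.
C = Vt/(Pplat − PEEP) = 360.0 / (18.5 − 5) = 360.0/13.5 = 26.667 mL/cmH2O.
τ = R × C = 8.75 × 0.02667 L/cmH2O = 0.2334 s.
t = −τ·ln(1 − 0.86) = −0.2334·ln(0.14) = 0.4589 s.

0.46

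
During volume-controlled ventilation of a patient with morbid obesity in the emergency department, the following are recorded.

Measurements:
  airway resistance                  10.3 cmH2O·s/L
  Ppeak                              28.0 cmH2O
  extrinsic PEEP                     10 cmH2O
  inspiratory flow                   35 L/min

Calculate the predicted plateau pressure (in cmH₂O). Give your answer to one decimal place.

22.0

Flow: 35 L/min ÷ 60 = 0.5833 L/s.
Pplat = PIP − Raw × flow = 28.0 − 10.3 × 0.5833 = 28.0 − 6.008 = 21.992 cmH2O.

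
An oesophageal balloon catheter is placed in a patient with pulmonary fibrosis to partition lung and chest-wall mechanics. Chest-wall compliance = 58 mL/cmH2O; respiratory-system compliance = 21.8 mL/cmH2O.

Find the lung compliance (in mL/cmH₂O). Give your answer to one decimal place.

34.9

1/CL = 1/Crs − 1/Ccw.
1/CL = 1/21.8 − 1/58 = 0.02863.
CL = 34.928 mL/cmH2O.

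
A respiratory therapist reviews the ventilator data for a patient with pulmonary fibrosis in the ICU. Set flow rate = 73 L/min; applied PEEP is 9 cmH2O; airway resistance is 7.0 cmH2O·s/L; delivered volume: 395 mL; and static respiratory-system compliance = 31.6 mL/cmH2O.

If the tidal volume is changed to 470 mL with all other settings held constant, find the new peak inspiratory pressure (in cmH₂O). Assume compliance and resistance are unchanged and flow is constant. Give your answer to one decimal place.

32.4

Flow: 73 L/min ÷ 60 = 1.2167 L/s.
PIP = Vt/C + R·V̇ + PEEP (constant-flow equation of motion).
Only the elastic term changes: ΔPIP = ΔVt / C = (470 − 395) / 31.6 = 2.373 cmH2O.
Original PIP = 395/31.6 + 7.0×1.2167 + 9 = 30.017 cmH2O; new PIP = 30.017 + (2.373) = 32.39 cmH2O.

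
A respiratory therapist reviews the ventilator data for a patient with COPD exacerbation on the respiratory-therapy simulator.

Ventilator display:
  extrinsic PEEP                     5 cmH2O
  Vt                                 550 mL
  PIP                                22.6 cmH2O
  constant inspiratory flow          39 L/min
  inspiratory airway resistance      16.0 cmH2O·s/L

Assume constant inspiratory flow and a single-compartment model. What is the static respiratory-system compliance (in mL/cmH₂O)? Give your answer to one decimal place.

Flow: 39 L/min ÷ 60 = 0.65 L/s.
Equation of motion (constant flow): PIP = Vt/C + R·V̇ + PEEP.
Vt/C = PIP − R·V̇ − PEEP = 22.6 − 16.0×0.65 − 5 = 22.6 − 10.4 − 5 = 7.2 cmH2O.
C = Vt / 7.2 = 550 / 7.2 = 76.389 mL/cmH2O.

76.4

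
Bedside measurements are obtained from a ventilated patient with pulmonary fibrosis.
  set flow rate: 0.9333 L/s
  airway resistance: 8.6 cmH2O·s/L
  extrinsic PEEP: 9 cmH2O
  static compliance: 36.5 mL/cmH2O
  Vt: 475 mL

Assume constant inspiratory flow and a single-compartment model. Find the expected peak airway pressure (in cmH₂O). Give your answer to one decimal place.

30.0

Equation of motion (constant flow): PIP = Vt/C + R·V̇ + PEEP.
PIP = 475/36.5 + 8.6×0.9333 + 9 = 13.014 + 8.026 + 9 = 30.04 cmH2O.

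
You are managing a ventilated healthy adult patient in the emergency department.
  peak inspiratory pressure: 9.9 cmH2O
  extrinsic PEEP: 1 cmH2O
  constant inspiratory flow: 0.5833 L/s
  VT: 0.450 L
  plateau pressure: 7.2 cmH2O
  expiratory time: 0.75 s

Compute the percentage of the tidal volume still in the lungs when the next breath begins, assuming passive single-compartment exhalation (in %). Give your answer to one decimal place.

R = (PIP − Pplat)/V̇ = (9.9 − 7.2) / 0.5833 = 2.7/0.5833 = 4.629 cmH2O·s/L.
C = Vt/(Pplat − PEEP) = 450.0 / (7.2 − 1) = 450.0/6.2 = 72.581 mL/cmH2O.
τ = R × C = 4.629 × 0.07258 L/cmH2O = 0.336 s.
Fraction remaining at end-expiration = e^(−Te/τ) = e^(−0.75/0.336) = 0.1073 → 10.73%.

10.7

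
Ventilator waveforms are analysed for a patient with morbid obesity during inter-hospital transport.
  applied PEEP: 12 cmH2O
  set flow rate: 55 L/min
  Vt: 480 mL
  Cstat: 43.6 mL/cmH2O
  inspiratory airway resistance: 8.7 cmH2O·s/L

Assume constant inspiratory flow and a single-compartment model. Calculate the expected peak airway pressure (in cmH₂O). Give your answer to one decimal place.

Flow: 55 L/min ÷ 60 = 0.9167 L/s.
Equation of motion (constant flow): PIP = Vt/C + R·V̇ + PEEP.
PIP = 480/43.6 + 8.7×0.9167 + 12 = 11.009 + 7.975 + 12 = 30.984 cmH2O.

31.0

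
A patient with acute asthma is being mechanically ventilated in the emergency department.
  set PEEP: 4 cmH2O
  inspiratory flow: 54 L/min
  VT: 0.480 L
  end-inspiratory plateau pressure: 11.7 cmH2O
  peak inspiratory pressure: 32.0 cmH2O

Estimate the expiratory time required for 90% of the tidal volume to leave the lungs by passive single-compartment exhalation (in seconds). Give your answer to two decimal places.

Flow: 54 L/min ÷ 60 = 0.9 L/s.
R = (PIP − Pplat)/V̇ = (32.0 − 11.7) / 0.9 = 20.3/0.9 = 22.556 cmH2O·s/L.
C = Vt/(Pplat − PEEP) = 480.0 / (11.7 − 4) = 480.0/7.7 = 62.338 mL/cmH2O.
τ = R × C = 22.556 × 0.06234 L/cmH2O = 1.406 s.
t = −τ·ln(1 − 0.90) = −1.406·ln(0.1) = 3.237 s.

3.24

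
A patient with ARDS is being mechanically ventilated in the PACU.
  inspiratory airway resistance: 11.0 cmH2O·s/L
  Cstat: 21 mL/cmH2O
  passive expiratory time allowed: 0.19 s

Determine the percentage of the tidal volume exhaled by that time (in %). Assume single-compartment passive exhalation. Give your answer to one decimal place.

56.1

τ = R × C = 11.0 × 21 mL/cmH2O = 11.0 × 0.021 L/cmH2O = 0.231 s.
Passive exhalation: V(t)/V₀ = e^(−t/τ) = e^(−0.19/0.231) = 0.4393.
Fraction exhaled = 1 − 0.4393 = 0.5607 → 56.07%.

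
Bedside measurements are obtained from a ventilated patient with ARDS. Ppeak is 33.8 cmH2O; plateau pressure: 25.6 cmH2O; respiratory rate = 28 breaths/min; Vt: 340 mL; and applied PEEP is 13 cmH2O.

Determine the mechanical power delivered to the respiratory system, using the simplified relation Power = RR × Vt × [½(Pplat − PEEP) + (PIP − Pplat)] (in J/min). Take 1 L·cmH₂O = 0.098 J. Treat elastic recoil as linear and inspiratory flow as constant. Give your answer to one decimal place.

Per-breath work = Vt × [½(Pplat−PEEP) + (PIP−Pplat)] = 0.340 × [0.5×12.6 + 8.2] = 0.340 × 14.5 = 4.93 L·cmH2O.
Power = 28 × 4.93 = 138.04 L·cmH2O/min.
× 0.098 J/(L·cmH2O) → 13.528 J/min.

13.5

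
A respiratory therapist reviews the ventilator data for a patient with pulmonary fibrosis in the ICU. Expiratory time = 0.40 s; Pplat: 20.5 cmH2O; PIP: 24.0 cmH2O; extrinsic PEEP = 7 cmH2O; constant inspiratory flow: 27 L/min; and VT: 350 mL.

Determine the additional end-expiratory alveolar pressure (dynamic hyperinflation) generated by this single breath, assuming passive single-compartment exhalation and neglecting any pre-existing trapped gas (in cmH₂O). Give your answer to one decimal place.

Flow: 27 L/min ÷ 60 = 0.45 L/s.
R = (PIP − Pplat)/V̇ = (24.0 − 20.5) / 0.45 = 3.5/0.45 = 7.778 cmH2O·s/L.
C = Vt/(Pplat − PEEP) = 350.0 / (20.5 − 7) = 350.0/13.5 = 25.926 mL/cmH2O.
τ = R × C = 7.778 × 0.02593 L/cmH2O = 0.2017 s.
Fraction remaining = e^(−Te/τ) = e^(−0.40/0.2017) = 0.1376; trapped volume = 350.0 × 0.1376 = 48.16 mL.
Additional alveolar pressure from trapping ≈ V_trapped / C = 48.16 / 25.926 = 1.858 cmH2O.

1.9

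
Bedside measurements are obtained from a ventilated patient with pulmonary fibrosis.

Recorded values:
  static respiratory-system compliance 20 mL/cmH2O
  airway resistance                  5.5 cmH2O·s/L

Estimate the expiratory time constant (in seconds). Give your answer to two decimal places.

τ = R × C = 5.5 × 20 mL/cmH2O = 5.5 × 0.020 L/cmH2O = 0.11 s.

0.11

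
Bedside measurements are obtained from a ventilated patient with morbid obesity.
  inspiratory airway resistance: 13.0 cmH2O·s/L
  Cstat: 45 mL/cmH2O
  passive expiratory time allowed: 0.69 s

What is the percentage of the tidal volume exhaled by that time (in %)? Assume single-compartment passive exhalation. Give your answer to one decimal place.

69.3

τ = R × C = 13.0 × 45 mL/cmH2O = 13.0 × 0.045 L/cmH2O = 0.585 s.
Passive exhalation: V(t)/V₀ = e^(−t/τ) = e^(−0.69/0.585) = 0.3074.
Fraction exhaled = 1 − 0.3074 = 0.6926 → 69.26%.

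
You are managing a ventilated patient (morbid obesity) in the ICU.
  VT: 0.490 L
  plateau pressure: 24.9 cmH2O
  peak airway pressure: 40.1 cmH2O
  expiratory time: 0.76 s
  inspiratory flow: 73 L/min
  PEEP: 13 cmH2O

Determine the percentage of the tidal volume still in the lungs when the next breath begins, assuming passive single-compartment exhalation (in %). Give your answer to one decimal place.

22.8

Flow: 73 L/min ÷ 60 = 1.2167 L/s.
R = (PIP − Pplat)/V̇ = (40.1 − 24.9) / 1.2167 = 15.2/1.2167 = 12.493 cmH2O·s/L.
C = Vt/(Pplat − PEEP) = 490.0 / (24.9 − 13) = 490.0/11.9 = 41.176 mL/cmH2O.
τ = R × C = 12.493 × 0.04118 L/cmH2O = 0.5145 s.
Fraction remaining at end-expiration = e^(−Te/τ) = e^(−0.76/0.5145) = 0.2283 → 22.83%.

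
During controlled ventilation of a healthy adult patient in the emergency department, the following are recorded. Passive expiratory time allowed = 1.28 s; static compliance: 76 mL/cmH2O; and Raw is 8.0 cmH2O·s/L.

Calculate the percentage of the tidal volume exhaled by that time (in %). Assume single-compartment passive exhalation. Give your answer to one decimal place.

τ = R × C = 8.0 × 76 mL/cmH2O = 8.0 × 0.076 L/cmH2O = 0.608 s.
Passive exhalation: V(t)/V₀ = e^(−t/τ) = e^(−1.28/0.608) = 0.1218.
Fraction exhaled = 1 − 0.1218 = 0.8782 → 87.82%.

87.8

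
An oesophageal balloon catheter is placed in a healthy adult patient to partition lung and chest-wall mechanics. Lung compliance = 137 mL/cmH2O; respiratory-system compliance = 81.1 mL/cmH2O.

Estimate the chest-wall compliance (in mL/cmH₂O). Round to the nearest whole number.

199

1/Ccw = 1/Crs − 1/CL.
1/Ccw = 1/81.1 − 1/137 = 0.005031.
Ccw = 198.77 mL/cmH2O.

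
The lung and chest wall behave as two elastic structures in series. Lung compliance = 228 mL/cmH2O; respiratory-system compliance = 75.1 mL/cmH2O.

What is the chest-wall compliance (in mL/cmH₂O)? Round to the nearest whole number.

112

1/Ccw = 1/Crs − 1/CL.
1/Ccw = 1/75.1 − 1/228 = 0.00893.
Ccw = 111.98 mL/cmH2O.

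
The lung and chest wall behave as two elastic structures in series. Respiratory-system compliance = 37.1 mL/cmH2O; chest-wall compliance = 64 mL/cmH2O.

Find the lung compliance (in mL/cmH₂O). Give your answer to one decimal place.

88.3

1/CL = 1/Crs − 1/Ccw.
1/CL = 1/37.1 − 1/64 = 0.01133.
CL = 88.261 mL/cmH2O.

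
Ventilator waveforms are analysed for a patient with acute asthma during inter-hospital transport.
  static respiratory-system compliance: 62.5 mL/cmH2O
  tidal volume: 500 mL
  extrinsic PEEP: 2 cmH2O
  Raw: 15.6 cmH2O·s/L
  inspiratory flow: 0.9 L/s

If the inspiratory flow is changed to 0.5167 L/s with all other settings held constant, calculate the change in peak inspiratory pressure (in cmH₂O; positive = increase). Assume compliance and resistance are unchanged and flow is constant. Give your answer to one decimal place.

-6.0

PIP = Vt/C + R·V̇ + PEEP (constant-flow equation of motion).
Only the resistive term changes: ΔPIP = R × ΔV̇ = 15.6 × (0.5167 − 0.9) = 15.6 × -0.3833 = -5.979 cmH2O.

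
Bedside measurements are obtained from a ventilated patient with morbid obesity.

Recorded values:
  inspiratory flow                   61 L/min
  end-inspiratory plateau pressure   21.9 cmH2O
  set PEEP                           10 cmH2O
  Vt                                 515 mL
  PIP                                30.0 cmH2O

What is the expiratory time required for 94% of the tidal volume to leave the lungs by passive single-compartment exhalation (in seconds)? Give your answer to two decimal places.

0.97

Flow: 61 L/min ÷ 60 = 1.0167 L/s.
R = (PIP − Pplat)/V̇ = (30.0 − 21.9) / 1.0167 = 8.1/1.0167 = 7.967 cmH2O·s/L.
C = Vt/(Pplat − PEEP) = 515.0 / (21.9 − 10) = 515.0/11.9 = 43.277 mL/cmH2O.
τ = R × C = 7.967 × 0.04328 L/cmH2O = 0.3448 s.
t = −τ·ln(1 − 0.94) = −0.3448·ln(0.06) = 0.9701 s.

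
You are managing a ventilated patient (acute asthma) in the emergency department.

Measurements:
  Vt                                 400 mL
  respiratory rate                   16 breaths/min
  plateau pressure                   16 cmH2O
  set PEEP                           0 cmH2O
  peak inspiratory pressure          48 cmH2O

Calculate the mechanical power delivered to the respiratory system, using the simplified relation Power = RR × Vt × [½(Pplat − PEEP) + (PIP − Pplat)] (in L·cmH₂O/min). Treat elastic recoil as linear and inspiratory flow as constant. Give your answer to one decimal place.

256.0

Per-breath work = Vt × [½(Pplat−PEEP) + (PIP−Pplat)] = 0.400 × [0.5×16.0 + 32.0] = 0.400 × 40.0 = 16.0 L·cmH2O.
Power = 16 × 16.0 = 256.0 L·cmH2O/min.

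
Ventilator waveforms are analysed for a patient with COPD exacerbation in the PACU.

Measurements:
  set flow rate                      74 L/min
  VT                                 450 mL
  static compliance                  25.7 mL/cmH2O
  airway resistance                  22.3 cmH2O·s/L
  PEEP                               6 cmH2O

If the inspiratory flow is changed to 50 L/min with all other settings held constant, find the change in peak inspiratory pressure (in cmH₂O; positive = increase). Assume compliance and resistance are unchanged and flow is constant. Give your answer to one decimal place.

-8.9

Flow: 74 L/min ÷ 60 = 1.2333 L/s.
New flow: 50 L/min ÷ 60 = 0.8333 L/s.
PIP = Vt/C + R·V̇ + PEEP (constant-flow equation of motion).
Only the resistive term changes: ΔPIP = R × ΔV̇ = 22.3 × (0.8333 − 1.2333) = 22.3 × -0.4 = -8.92 cmH2O.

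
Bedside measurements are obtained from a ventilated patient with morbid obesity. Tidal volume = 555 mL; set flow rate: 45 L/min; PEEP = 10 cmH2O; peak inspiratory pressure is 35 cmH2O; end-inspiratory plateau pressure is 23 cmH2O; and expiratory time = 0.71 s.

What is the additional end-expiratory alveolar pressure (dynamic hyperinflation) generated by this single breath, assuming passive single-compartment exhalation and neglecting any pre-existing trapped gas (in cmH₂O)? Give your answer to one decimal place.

4.6

Flow: 45 L/min ÷ 60 = 0.75 L/s.
R = (PIP − Pplat)/V̇ = (35 − 23) / 0.75 = 12.0/0.75 = 16.0 cmH2O·s/L.
C = Vt/(Pplat − PEEP) = 555.0 / (23 − 10) = 555.0/13.0 = 42.692 mL/cmH2O.
τ = R × C = 16.0 × 0.04269 L/cmH2O = 0.683 s.
Fraction remaining = e^(−Te/τ) = e^(−0.71/0.683) = 0.3536; trapped volume = 555.0 × 0.3536 = 196.25 mL.
Additional alveolar pressure from trapping ≈ V_trapped / C = 196.25 / 42.692 = 4.597 cmH2O.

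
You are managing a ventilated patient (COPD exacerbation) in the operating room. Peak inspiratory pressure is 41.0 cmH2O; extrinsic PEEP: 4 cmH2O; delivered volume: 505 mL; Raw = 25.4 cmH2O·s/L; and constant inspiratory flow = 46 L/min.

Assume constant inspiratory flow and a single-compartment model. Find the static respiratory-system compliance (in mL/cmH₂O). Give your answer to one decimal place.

28.8

Flow: 46 L/min ÷ 60 = 0.7667 L/s.
Equation of motion (constant flow): PIP = Vt/C + R·V̇ + PEEP.
Vt/C = PIP − R·V̇ − PEEP = 41.0 − 25.4×0.7667 − 4 = 41.0 − 19.474 − 4 = 17.526 cmH2O.
C = Vt / 17.526 = 505 / 17.526 = 28.814 mL/cmH2O.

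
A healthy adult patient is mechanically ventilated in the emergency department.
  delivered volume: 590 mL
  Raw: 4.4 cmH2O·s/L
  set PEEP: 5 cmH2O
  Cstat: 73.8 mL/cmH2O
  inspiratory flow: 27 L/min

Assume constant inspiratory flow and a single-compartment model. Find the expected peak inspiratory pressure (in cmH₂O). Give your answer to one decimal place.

Flow: 27 L/min ÷ 60 = 0.45 L/s.
Equation of motion (constant flow): PIP = Vt/C + R·V̇ + PEEP.
PIP = 590/73.8 + 4.4×0.45 + 5 = 7.995 + 1.98 + 5 = 14.975 cmH2O.

15.0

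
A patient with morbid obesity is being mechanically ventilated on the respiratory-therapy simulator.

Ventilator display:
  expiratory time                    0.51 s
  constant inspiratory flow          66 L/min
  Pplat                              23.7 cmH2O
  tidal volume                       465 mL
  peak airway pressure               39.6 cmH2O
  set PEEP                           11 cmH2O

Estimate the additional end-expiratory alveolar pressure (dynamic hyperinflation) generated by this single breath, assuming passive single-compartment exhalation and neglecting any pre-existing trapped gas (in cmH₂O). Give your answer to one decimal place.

4.8

Flow: 66 L/min ÷ 60 = 1.1 L/s.
R = (PIP − Pplat)/V̇ = (39.6 − 23.7) / 1.1 = 15.9/1.1 = 14.455 cmH2O·s/L.
C = Vt/(Pplat − PEEP) = 465.0 / (23.7 − 11) = 465.0/12.7 = 36.614 mL/cmH2O.
τ = R × C = 14.455 × 0.03661 L/cmH2O = 0.5292 s.
Fraction remaining = e^(−Te/τ) = e^(−0.51/0.5292) = 0.3815; trapped volume = 465.0 × 0.3815 = 177.4 mL.
Additional alveolar pressure from trapping ≈ V_trapped / C = 177.4 / 36.614 = 4.845 cmH2O.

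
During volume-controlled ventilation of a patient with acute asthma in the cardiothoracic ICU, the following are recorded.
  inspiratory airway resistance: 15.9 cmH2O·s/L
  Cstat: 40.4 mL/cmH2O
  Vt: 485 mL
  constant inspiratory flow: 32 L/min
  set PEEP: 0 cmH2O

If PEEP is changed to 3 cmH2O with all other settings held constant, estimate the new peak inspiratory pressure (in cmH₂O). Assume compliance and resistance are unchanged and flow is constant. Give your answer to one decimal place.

23.5

Flow: 32 L/min ÷ 60 = 0.5333 L/s.
PIP = Vt/C + R·V̇ + PEEP (constant-flow equation of motion).
Only the baseline term changes: ΔPIP = ΔPEEP = 3 − 0 = 3.0 cmH2O.
Original PIP = 485/40.4 + 15.9×0.5333 + 0 = 20.484 cmH2O; new PIP = 20.484 + (3.0) = 23.484 cmH2O.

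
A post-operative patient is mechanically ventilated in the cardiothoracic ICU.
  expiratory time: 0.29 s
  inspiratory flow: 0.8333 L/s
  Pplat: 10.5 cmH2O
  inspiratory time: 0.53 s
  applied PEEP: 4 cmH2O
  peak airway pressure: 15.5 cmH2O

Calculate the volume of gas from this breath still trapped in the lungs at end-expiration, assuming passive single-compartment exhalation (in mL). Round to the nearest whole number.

Vt = flow × Ti = 0.8333 L/s × 0.53 s × 1000 mL/L = 441.65 mL.
R = (PIP − Pplat)/V̇ = (15.5 − 10.5) / 0.8333 = 5.0/0.8333 = 6.0 cmH2O·s/L.
C = Vt/(Pplat − PEEP) = 441.65 / (10.5 − 4) = 441.65/6.5 = 67.946 mL/cmH2O.
τ = R × C = 6.0 × 0.06795 L/cmH2O = 0.4077 s.
Fraction remaining = e^(−Te/τ) = e^(−0.29/0.4077) = 0.491.
Trapped volume = 441.65 × 0.491 = 216.85 mL.

217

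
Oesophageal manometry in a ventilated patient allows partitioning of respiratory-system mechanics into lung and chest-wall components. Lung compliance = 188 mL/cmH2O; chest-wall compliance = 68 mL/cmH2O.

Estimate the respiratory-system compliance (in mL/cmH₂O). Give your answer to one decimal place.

Lung and chest wall are elastances in series: 1/Crs = 1/CL + 1/Ccw.
1/Crs = 1/188 + 1/68 = 0.02003.
Crs = 49.925 mL/cmH2O.

49.9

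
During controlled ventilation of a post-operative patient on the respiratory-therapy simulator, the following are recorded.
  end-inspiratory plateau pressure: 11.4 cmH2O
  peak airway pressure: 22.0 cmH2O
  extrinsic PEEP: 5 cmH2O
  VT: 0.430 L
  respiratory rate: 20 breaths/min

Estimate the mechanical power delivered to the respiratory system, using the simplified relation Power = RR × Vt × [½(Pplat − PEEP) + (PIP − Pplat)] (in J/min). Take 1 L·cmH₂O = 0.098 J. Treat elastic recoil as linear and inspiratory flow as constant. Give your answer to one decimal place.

Per-breath work = Vt × [½(Pplat−PEEP) + (PIP−Pplat)] = 0.430 × [0.5×6.4 + 10.6] = 0.430 × 13.8 = 5.934 L·cmH2O.
Power = 20 × 5.934 = 118.68 L·cmH2O/min.
× 0.098 J/(L·cmH2O) → 11.631 J/min.

11.6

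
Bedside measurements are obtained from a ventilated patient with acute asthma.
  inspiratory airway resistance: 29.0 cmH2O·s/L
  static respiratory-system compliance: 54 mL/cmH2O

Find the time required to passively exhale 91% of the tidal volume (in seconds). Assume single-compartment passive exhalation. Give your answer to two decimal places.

3.77

τ = R × C = 29.0 × 54 mL/cmH2O = 29.0 × 0.054 L/cmH2O = 1.566 s.
Exhaled fraction f = 1 − e^(−t/τ) → t = −τ·ln(1 − f) = −1.566·ln(0.09) = 3.771 s.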